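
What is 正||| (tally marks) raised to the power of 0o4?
Convert 正||| (tally marks) → 5 + 3 = 8 (decimal)
Convert 0o4 (octal) → 4 (decimal)
Compute 8 ^ 4 = 4096
4096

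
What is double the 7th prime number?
The 7th prime number = 17
Compute 17 × 2 = 34
34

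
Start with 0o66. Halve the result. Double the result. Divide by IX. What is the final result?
Convert 0o66 (octal) → 6×8 + 6 = 54 (decimal)
Start: 54
54 ÷ 2 = 27
27 × 2 = 54
Convert IX (Roman numeral) → 9 (decimal)
54 ÷ 9 = 6
6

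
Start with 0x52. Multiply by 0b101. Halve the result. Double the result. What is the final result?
Convert 0x52 (hexadecimal) → 5×16 + 2 = 82 (decimal)
Start: 82
Convert 0b101 (binary) → 4 + 1 = 5 (decimal)
82 × 5 = 410
410 ÷ 2 = 205
205 × 2 = 410
410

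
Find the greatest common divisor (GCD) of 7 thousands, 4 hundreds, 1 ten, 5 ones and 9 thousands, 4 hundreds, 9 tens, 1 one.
Convert 7 thousands, 4 hundreds, 1 ten, 5 ones (place-value notation) → 7×1000 + 4×100 + 1×10 + 5 = 7415 (decimal)
Convert 9 thousands, 4 hundreds, 9 tens, 1 one (place-value notation) → 9×1000 + 4×100 + 9×10 + 1 = 9491 (decimal)
Compute gcd(7415, 9491) = 1
1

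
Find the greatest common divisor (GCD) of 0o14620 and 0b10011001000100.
Convert 0o14620 (octal) → 1×4096 + 4×512 + 6×64 + 2×8 = 6544 (decimal)
Convert 0b10011001000100 (binary) → 8192 + 1024 + 512 + 64 + 4 = 9796 (decimal)
Compute gcd(6544, 9796) = 4
4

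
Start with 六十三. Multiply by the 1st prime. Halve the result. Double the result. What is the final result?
Convert 六十三 (Chinese numeral) → 6×10 + 3 = 63 (decimal)
Start: 63
Convert the 1st prime (prime index) → 2 (decimal)
63 × 2 = 126
126 ÷ 2 = 63
63 × 2 = 126
126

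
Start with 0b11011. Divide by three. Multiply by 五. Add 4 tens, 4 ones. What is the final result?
Convert 0b11011 (binary) → 16 + 8 + 2 + 1 = 27 (decimal)
Start: 27
Convert three (English words) → 3 (decimal)
27 ÷ 3 = 9
Convert 五 (Chinese numeral) → 5 (decimal)
9 × 5 = 45
Convert 4 tens, 4 ones (place-value notation) → 4×10 + 4 = 44 (decimal)
45 + 44 = 89
89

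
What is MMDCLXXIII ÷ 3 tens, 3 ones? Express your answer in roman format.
Convert MMDCLXXIII (Roman numeral) → 1000 + 1000 + 500 + 100 + 50 + 10 + 10 + 1 + 1 + 1 = 2673 (decimal)
Convert 3 tens, 3 ones (place-value notation) → 3×10 + 3 = 33 (decimal)
Compute 2673 ÷ 33 = 81
Convert 81 (decimal) → 81 = 50 + 10 + 10 + 10 + 1 → LXXXI (Roman numeral)
LXXXI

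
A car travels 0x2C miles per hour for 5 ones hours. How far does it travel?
Convert 0x2C (hexadecimal) → 2×16 + 12 = 44 (decimal)
Convert 5 ones (place-value notation) → 5 (decimal)
Compute 44 × 5 = 220
220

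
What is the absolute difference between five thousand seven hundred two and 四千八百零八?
Convert five thousand seven hundred two (English words) → 5×1000 + 7×100 + 2 = 5702 (decimal)
Convert 四千八百零八 (Chinese numeral) → 4×1000 + 8×100 + 8 = 4808 (decimal)
Compute |5702 - 4808| = 894
894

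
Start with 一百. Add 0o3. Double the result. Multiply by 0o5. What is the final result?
Convert 一百 (Chinese numeral) → 1×100 = 100 (decimal)
Start: 100
Convert 0o3 (octal) → 3 (decimal)
100 + 3 = 103
103 × 2 = 206
Convert 0o5 (octal) → 5 (decimal)
206 × 5 = 1030
1030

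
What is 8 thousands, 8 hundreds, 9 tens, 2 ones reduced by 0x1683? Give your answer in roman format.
Convert 8 thousands, 8 hundreds, 9 tens, 2 ones (place-value notation) → 8×1000 + 8×100 + 9×10 + 2 = 8892 (decimal)
Convert 0x1683 (hexadecimal) → 1×4096 + 6×256 + 8×16 + 3 = 5763 (decimal)
Compute 8892 - 5763 = 3129
Convert 3129 (decimal) → 3129 = 1000 + 1000 + 1000 + 100 + 10 + 10 + 9 → MMMCXXIX (Roman numeral)
MMMCXXIX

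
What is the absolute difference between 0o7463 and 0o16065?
Convert 0o7463 (octal) → 7×512 + 4×64 + 6×8 + 3 = 3891 (decimal)
Convert 0o16065 (octal) → 1×4096 + 6×512 + 6×8 + 5 = 7221 (decimal)
Compute |3891 - 7221| = 3330
3330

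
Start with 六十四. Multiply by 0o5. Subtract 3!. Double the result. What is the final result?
Convert 六十四 (Chinese numeral) → 6×10 + 4 = 64 (decimal)
Start: 64
Convert 0o5 (octal) → 5 (decimal)
64 × 5 = 320
Convert 3! (factorial) → 6 (decimal)
320 - 6 = 314
314 × 2 = 628
628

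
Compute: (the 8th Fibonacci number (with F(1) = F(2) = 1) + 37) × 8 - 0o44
Convert the 8th Fibonacci number (with F(1) = F(2) = 1) (Fibonacci index) → 1, 1, 2, 3, 5, 8, 13, 21 → 21 (decimal)
Convert 0o44 (octal) → 4×8 + 4 = 36 (decimal)
Expression in decimal: (21 + 37) × 8 - 36
Parentheses first: 21 + 37 = 58
Multiply: 58 × 8 = 464
Subtract: 464 - 36 = 428
428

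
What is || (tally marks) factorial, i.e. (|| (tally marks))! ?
Convert || (tally marks) → 2 (decimal)
Compute 2! = 2
2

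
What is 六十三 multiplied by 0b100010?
Convert 六十三 (Chinese numeral) → 6×10 + 3 = 63 (decimal)
Convert 0b100010 (binary) → 32 + 2 = 34 (decimal)
Compute 63 × 34 = 2142
2142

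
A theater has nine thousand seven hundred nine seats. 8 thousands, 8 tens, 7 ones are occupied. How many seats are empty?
Convert nine thousand seven hundred nine (English words) → 9×1000 + 7×100 + 9 = 9709 (decimal)
Convert 8 thousands, 8 tens, 7 ones (place-value notation) → 8×1000 + 8×10 + 7 = 8087 (decimal)
Compute 9709 - 8087 = 1622
1622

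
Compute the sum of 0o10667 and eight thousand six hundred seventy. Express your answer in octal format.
Convert 0o10667 (octal) → 1×4096 + 6×64 + 6×8 + 7 = 4535 (decimal)
Convert eight thousand six hundred seventy (English words) → 8×1000 + 6×100 + 70 = 8670 (decimal)
Compute 4535 + 8670 = 13205
Convert 13205 (decimal) → 13205 = 3×4096 + 1×512 + 6×64 + 2×8 + 5 → 0o31625 (octal)
0o31625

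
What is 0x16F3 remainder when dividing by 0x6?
Convert 0x16F3 (hexadecimal) → 1×4096 + 6×256 + 15×16 + 3 = 5875 (decimal)
Convert 0x6 (hexadecimal) → 6 (decimal)
Compute 5875 mod 6 = 1
1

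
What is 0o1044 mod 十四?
Convert 0o1044 (octal) → 1×512 + 4×8 + 4 = 548 (decimal)
Convert 十四 (Chinese numeral) → 1×10 + 4 = 14 (decimal)
Compute 548 mod 14 = 2
2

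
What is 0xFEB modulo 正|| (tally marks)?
Convert 0xFEB (hexadecimal) → 15×256 + 14×16 + 11 = 4075 (decimal)
Convert 正|| (tally marks) → 5 + 2 = 7 (decimal)
Compute 4075 mod 7 = 1
1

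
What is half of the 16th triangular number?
The 16th triangular number = 16×17/2 = 136
Compute 136 ÷ 2 = 68
68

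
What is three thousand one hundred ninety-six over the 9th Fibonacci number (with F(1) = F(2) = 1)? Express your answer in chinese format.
Convert three thousand one hundred ninety-six (English words) → 3×1000 + 1×100 + 96 = 3196 (decimal)
Convert the 9th Fibonacci number (with F(1) = F(2) = 1) (Fibonacci index) → 1, 1, 2, 3, 5, 8, 13, 21, 34 → 34 (decimal)
Compute 3196 ÷ 34 = 94
Convert 94 (decimal) → 94 = 9×10 + 4 → 九十四 (Chinese numeral)
九十四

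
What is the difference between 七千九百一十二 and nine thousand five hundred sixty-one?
Convert 七千九百一十二 (Chinese numeral) → 7×1000 + 9×100 + 1×10 + 2 = 7912 (decimal)
Convert nine thousand five hundred sixty-one (English words) → 9×1000 + 5×100 + 61 = 9561 (decimal)
Difference: |7912 - 9561| = 1649
1649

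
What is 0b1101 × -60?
Convert 0b1101 (binary) → 8 + 4 + 1 = 13 (decimal)
Compute 13 × -60 = -780
-780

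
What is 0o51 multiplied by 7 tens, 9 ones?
Convert 0o51 (octal) → 5×8 + 1 = 41 (decimal)
Convert 7 tens, 9 ones (place-value notation) → 7×10 + 9 = 79 (decimal)
Compute 41 × 79 = 3239
3239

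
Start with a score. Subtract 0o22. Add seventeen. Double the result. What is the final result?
Convert a score (colloquial) → 20 (decimal)
Start: 20
Convert 0o22 (octal) → 2×8 + 2 = 18 (decimal)
20 - 18 = 2
Convert seventeen (English words) → 17 (decimal)
2 + 17 = 19
19 × 2 = 38
38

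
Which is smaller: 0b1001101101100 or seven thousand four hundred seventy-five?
Convert 0b1001101101100 (binary) → 4096 + 512 + 256 + 64 + 32 + 8 + 4 = 4972 (decimal)
Convert seven thousand four hundred seventy-five (English words) → 7×1000 + 4×100 + 75 = 7475 (decimal)
Compare 4972 vs 7475: smaller = 4972
4972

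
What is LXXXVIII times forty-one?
Convert LXXXVIII (Roman numeral) → 50 + 10 + 10 + 10 + 5 + 1 + 1 + 1 = 88 (decimal)
Convert forty-one (English words) → 41 (decimal)
Compute 88 × 41 = 3608
3608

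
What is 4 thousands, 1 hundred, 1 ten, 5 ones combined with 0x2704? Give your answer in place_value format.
Convert 4 thousands, 1 hundred, 1 ten, 5 ones (place-value notation) → 4×1000 + 1×100 + 1×10 + 5 = 4115 (decimal)
Convert 0x2704 (hexadecimal) → 2×4096 + 7×256 + 4 = 9988 (decimal)
Compute 4115 + 9988 = 14103
Convert 14103 (decimal) → 14103 = 14×1000 + 1×100 + 3 → 14 thousands, 1 hundred, 3 ones (place-value notation)
14 thousands, 1 hundred, 3 ones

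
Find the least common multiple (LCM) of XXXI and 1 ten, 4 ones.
Convert XXXI (Roman numeral) → 10 + 10 + 10 + 1 = 31 (decimal)
Convert 1 ten, 4 ones (place-value notation) → 1×10 + 4 = 14 (decimal)
Compute lcm(31, 14) = 434
434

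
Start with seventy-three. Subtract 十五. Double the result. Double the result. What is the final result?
Convert seventy-three (English words) → 73 (decimal)
Start: 73
Convert 十五 (Chinese numeral) → 1×10 + 5 = 15 (decimal)
73 - 15 = 58
58 × 2 = 116
116 × 2 = 232
232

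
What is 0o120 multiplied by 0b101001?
Convert 0o120 (octal) → 1×64 + 2×8 = 80 (decimal)
Convert 0b101001 (binary) → 32 + 8 + 1 = 41 (decimal)
Compute 80 × 41 = 3280
3280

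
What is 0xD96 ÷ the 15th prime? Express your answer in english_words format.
Convert 0xD96 (hexadecimal) → 13×256 + 9×16 + 6 = 3478 (decimal)
Convert the 15th prime (prime index) → 47 (decimal)
Compute 3478 ÷ 47 = 74
Convert 74 (decimal) → seventy-four (English words)
seventy-four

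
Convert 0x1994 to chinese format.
Convert 0x1994 (hexadecimal) → 1×4096 + 9×256 + 9×16 + 4 = 6548 (decimal)
Convert 6548 (decimal) → 6548 = 6×1000 + 5×100 + 4×10 + 8 → 六千五百四十八 (Chinese numeral)
六千五百四十八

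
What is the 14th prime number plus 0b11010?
The 14th prime number = 43
Convert 0b11010 (binary) → 16 + 8 + 2 = 26 (decimal)
Compute 43 + 26 = 69
69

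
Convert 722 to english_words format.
Convert 722 (decimal) → 722 = 7×100 + 22 → seven hundred twenty-two (English words)
seven hundred twenty-two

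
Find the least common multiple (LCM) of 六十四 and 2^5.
Convert 六十四 (Chinese numeral) → 6×10 + 4 = 64 (decimal)
Convert 2^5 (power) → 32 (decimal)
Compute lcm(64, 32) = 64
64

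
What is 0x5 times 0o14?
Convert 0x5 (hexadecimal) → 5 (decimal)
Convert 0o14 (octal) → 1×8 + 4 = 12 (decimal)
Compute 5 × 12 = 60
60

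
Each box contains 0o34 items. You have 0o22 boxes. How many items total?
Convert 0o34 (octal) → 3×8 + 4 = 28 (decimal)
Convert 0o22 (octal) → 2×8 + 2 = 18 (decimal)
Compute 28 × 18 = 504
504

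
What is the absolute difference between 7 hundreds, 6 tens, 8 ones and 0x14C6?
Convert 7 hundreds, 6 tens, 8 ones (place-value notation) → 7×100 + 6×10 + 8 = 768 (decimal)
Convert 0x14C6 (hexadecimal) → 1×4096 + 4×256 + 12×16 + 6 = 5318 (decimal)
Compute |768 - 5318| = 4550
4550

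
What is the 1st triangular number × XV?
Convert the 1st triangular number (triangular index) → 1×2/2 = 1 (decimal)
Convert XV (Roman numeral) → 10 + 5 = 15 (decimal)
Compute 1 × 15 = 15
15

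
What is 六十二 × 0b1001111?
Convert 六十二 (Chinese numeral) → 6×10 + 2 = 62 (decimal)
Convert 0b1001111 (binary) → 64 + 8 + 4 + 2 + 1 = 79 (decimal)
Compute 62 × 79 = 4898
4898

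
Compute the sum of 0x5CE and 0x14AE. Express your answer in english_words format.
Convert 0x5CE (hexadecimal) → 5×256 + 12×16 + 14 = 1486 (decimal)
Convert 0x14AE (hexadecimal) → 1×4096 + 4×256 + 10×16 + 14 = 5294 (decimal)
Compute 1486 + 5294 = 6780
Convert 6780 (decimal) → 6780 = 6×1000 + 7×100 + 80 → six thousand seven hundred eighty (English words)
six thousand seven hundred eighty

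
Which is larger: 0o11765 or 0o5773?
Convert 0o11765 (octal) → 1×4096 + 1×512 + 7×64 + 6×8 + 5 = 5109 (decimal)
Convert 0o5773 (octal) → 5×512 + 7×64 + 7×8 + 3 = 3067 (decimal)
Compare 5109 vs 3067: larger = 5109
5109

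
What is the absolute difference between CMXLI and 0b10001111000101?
Convert CMXLI (Roman numeral) → 900 + 40 + 1 = 941 (decimal)
Convert 0b10001111000101 (binary) → 8192 + 512 + 256 + 128 + 64 + 4 + 1 = 9157 (decimal)
Compute |941 - 9157| = 8216
8216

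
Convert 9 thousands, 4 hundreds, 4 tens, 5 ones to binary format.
Convert 9 thousands, 4 hundreds, 4 tens, 5 ones (place-value notation) → 9×1000 + 4×100 + 4×10 + 5 = 9445 (decimal)
Convert 9445 (decimal) → 9445 = 8192 + 1024 + 128 + 64 + 32 + 4 + 1 → 0b10010011100101 (binary)
0b10010011100101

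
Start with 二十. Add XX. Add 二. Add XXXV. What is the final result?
Convert 二十 (Chinese numeral) → 2×10 = 20 (decimal)
Start: 20
Convert XX (Roman numeral) → 10 + 10 = 20 (decimal)
20 + 20 = 40
Convert 二 (Chinese numeral) → 2 (decimal)
40 + 2 = 42
Convert XXXV (Roman numeral) → 10 + 10 + 10 + 5 = 35 (decimal)
42 + 35 = 77
77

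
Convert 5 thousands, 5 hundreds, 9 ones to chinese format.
Convert 5 thousands, 5 hundreds, 9 ones (place-value notation) → 5×1000 + 5×100 + 9 = 5509 (decimal)
Convert 5509 (decimal) → 5509 = 5×1000 + 5×100 + 9 → 五千五百零九 (Chinese numeral)
五千五百零九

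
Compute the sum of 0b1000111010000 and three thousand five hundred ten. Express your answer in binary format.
Convert 0b1000111010000 (binary) → 4096 + 256 + 128 + 64 + 16 = 4560 (decimal)
Convert three thousand five hundred ten (English words) → 3×1000 + 5×100 + 10 = 3510 (decimal)
Compute 4560 + 3510 = 8070
Convert 8070 (decimal) → 8070 = 4096 + 2048 + 1024 + 512 + 256 + 128 + 4 + 2 → 0b1111110000110 (binary)
0b1111110000110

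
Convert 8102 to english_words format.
Convert 8102 (decimal) → 8102 = 8×1000 + 1×100 + 2 → eight thousand one hundred two (English words)
eight thousand one hundred two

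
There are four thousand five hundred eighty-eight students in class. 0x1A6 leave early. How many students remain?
Convert four thousand five hundred eighty-eight (English words) → 4×1000 + 5×100 + 88 = 4588 (decimal)
Convert 0x1A6 (hexadecimal) → 1×256 + 10×16 + 6 = 422 (decimal)
Compute 4588 - 422 = 4166
4166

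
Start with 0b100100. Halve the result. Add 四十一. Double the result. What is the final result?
Convert 0b100100 (binary) → 32 + 4 = 36 (decimal)
Start: 36
36 ÷ 2 = 18
Convert 四十一 (Chinese numeral) → 4×10 + 1 = 41 (decimal)
18 + 41 = 59
59 × 2 = 118
118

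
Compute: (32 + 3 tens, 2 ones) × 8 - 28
Convert 3 tens, 2 ones (place-value notation) → 3×10 + 2 = 32 (decimal)
Expression in decimal: (32 + 32) × 8 - 28
Parentheses first: 32 + 32 = 64
Multiply: 64 × 8 = 512
Subtract: 512 - 28 = 484
484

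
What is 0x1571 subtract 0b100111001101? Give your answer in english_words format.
Convert 0x1571 (hexadecimal) → 1×4096 + 5×256 + 7×16 + 1 = 5489 (decimal)
Convert 0b100111001101 (binary) → 2048 + 256 + 128 + 64 + 8 + 4 + 1 = 2509 (decimal)
Compute 5489 - 2509 = 2980
Convert 2980 (decimal) → 2980 = 2×1000 + 9×100 + 80 → two thousand nine hundred eighty (English words)
two thousand nine hundred eighty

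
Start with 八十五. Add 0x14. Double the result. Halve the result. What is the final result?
Convert 八十五 (Chinese numeral) → 8×10 + 5 = 85 (decimal)
Start: 85
Convert 0x14 (hexadecimal) → 1×16 + 4 = 20 (decimal)
85 + 20 = 105
105 × 2 = 210
210 ÷ 2 = 105
105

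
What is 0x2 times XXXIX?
Convert 0x2 (hexadecimal) → 2 (decimal)
Convert XXXIX (Roman numeral) → 10 + 10 + 10 + 9 = 39 (decimal)
Compute 2 × 39 = 78
78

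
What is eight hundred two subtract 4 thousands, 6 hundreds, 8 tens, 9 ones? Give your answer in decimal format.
Convert eight hundred two (English words) → 8×100 + 2 = 802 (decimal)
Convert 4 thousands, 6 hundreds, 8 tens, 9 ones (place-value notation) → 4×1000 + 6×100 + 8×10 + 9 = 4689 (decimal)
Compute 802 - 4689 = -3887
-3887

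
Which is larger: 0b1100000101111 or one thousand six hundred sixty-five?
Convert 0b1100000101111 (binary) → 4096 + 2048 + 32 + 8 + 4 + 2 + 1 = 6191 (decimal)
Convert one thousand six hundred sixty-five (English words) → 1×1000 + 6×100 + 65 = 1665 (decimal)
Compare 6191 vs 1665: larger = 6191
6191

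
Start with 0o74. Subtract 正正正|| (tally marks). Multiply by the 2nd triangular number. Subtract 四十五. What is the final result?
Convert 0o74 (octal) → 7×8 + 4 = 60 (decimal)
Start: 60
Convert 正正正|| (tally marks) → 5 + 5 + 5 + 2 = 17 (decimal)
60 - 17 = 43
Convert the 2nd triangular number (triangular index) → 2×3/2 = 3 (decimal)
43 × 3 = 129
Convert 四十五 (Chinese numeral) → 4×10 + 5 = 45 (decimal)
129 - 45 = 84
84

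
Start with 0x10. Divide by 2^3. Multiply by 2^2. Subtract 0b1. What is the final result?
Convert 0x10 (hexadecimal) → 1×16 = 16 (decimal)
Start: 16
Convert 2^3 (power) → 8 (decimal)
16 ÷ 8 = 2
Convert 2^2 (power) → 4 (decimal)
2 × 4 = 8
Convert 0b1 (binary) → 1 (decimal)
8 - 1 = 7
7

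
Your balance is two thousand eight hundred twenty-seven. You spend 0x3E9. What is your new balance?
Convert two thousand eight hundred twenty-seven (English words) → 2×1000 + 8×100 + 27 = 2827 (decimal)
Convert 0x3E9 (hexadecimal) → 3×256 + 14×16 + 9 = 1001 (decimal)
Compute 2827 - 1001 = 1826
1826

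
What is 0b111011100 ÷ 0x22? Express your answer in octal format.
Convert 0b111011100 (binary) → 256 + 128 + 64 + 16 + 8 + 4 = 476 (decimal)
Convert 0x22 (hexadecimal) → 2×16 + 2 = 34 (decimal)
Compute 476 ÷ 34 = 14
Convert 14 (decimal) → 14 = 1×8 + 6 → 0o16 (octal)
0o16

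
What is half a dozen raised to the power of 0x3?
Convert half a dozen (colloquial) → 6 (decimal)
Convert 0x3 (hexadecimal) → 3 (decimal)
Compute 6 ^ 3 = 216
216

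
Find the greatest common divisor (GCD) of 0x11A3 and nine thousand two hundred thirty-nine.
Convert 0x11A3 (hexadecimal) → 1×4096 + 1×256 + 10×16 + 3 = 4515 (decimal)
Convert nine thousand two hundred thirty-nine (English words) → 9×1000 + 2×100 + 39 = 9239 (decimal)
Compute gcd(4515, 9239) = 1
1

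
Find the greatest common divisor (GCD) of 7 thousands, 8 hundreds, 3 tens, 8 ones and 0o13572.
Convert 7 thousands, 8 hundreds, 3 tens, 8 ones (place-value notation) → 7×1000 + 8×100 + 3×10 + 8 = 7838 (decimal)
Convert 0o13572 (octal) → 1×4096 + 3×512 + 5×64 + 7×8 + 2 = 6010 (decimal)
Compute gcd(7838, 6010) = 2
2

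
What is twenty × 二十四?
Convert twenty (English words) → 20 (decimal)
Convert 二十四 (Chinese numeral) → 2×10 + 4 = 24 (decimal)
Compute 20 × 24 = 480
480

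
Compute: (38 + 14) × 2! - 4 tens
Convert 2! (factorial) → 2 (decimal)
Convert 4 tens (place-value notation) → 4×10 = 40 (decimal)
Expression in decimal: (38 + 14) × 2 - 40
Parentheses first: 38 + 14 = 52
Multiply: 52 × 2 = 104
Subtract: 104 - 40 = 64
64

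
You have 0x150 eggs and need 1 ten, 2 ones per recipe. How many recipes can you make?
Convert 0x150 (hexadecimal) → 1×256 + 5×16 = 336 (decimal)
Convert 1 ten, 2 ones (place-value notation) → 1×10 + 2 = 12 (decimal)
Compute 336 ÷ 12 = 28
28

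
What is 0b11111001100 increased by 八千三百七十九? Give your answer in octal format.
Convert 0b11111001100 (binary) → 1024 + 512 + 256 + 128 + 64 + 8 + 4 = 1996 (decimal)
Convert 八千三百七十九 (Chinese numeral) → 8×1000 + 3×100 + 7×10 + 9 = 8379 (decimal)
Compute 1996 + 8379 = 10375
Convert 10375 (decimal) → 10375 = 2×4096 + 4×512 + 2×64 + 7 → 0o24207 (octal)
0o24207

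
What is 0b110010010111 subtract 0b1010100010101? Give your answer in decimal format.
Convert 0b110010010111 (binary) → 2048 + 1024 + 128 + 16 + 4 + 2 + 1 = 3223 (decimal)
Convert 0b1010100010101 (binary) → 4096 + 1024 + 256 + 16 + 4 + 1 = 5397 (decimal)
Compute 3223 - 5397 = -2174
-2174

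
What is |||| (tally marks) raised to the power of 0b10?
Convert |||| (tally marks) → 4 (decimal)
Convert 0b10 (binary) → 2 (decimal)
Compute 4 ^ 2 = 16
16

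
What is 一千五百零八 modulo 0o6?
Convert 一千五百零八 (Chinese numeral) → 1×1000 + 5×100 + 8 = 1508 (decimal)
Convert 0o6 (octal) → 6 (decimal)
Compute 1508 mod 6 = 2
2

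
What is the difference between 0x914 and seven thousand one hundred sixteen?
Convert 0x914 (hexadecimal) → 9×256 + 1×16 + 4 = 2324 (decimal)
Convert seven thousand one hundred sixteen (English words) → 7×1000 + 1×100 + 16 = 7116 (decimal)
Difference: |2324 - 7116| = 4792
4792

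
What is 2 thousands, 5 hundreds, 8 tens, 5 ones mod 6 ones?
Convert 2 thousands, 5 hundreds, 8 tens, 5 ones (place-value notation) → 2×1000 + 5×100 + 8×10 + 5 = 2585 (decimal)
Convert 6 ones (place-value notation) → 6 (decimal)
Compute 2585 mod 6 = 5
5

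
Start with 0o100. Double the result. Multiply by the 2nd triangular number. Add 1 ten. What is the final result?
Convert 0o100 (octal) → 1×64 = 64 (decimal)
Start: 64
64 × 2 = 128
Convert the 2nd triangular number (triangular index) → 2×3/2 = 3 (decimal)
128 × 3 = 384
Convert 1 ten (place-value notation) → 1×10 = 10 (decimal)
384 + 10 = 394
394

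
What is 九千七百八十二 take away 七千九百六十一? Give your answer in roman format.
Convert 九千七百八十二 (Chinese numeral) → 9×1000 + 7×100 + 8×10 + 2 = 9782 (decimal)
Convert 七千九百六十一 (Chinese numeral) → 7×1000 + 9×100 + 6×10 + 1 = 7961 (decimal)
Compute 9782 - 7961 = 1821
Convert 1821 (decimal) → 1821 = 1000 + 500 + 100 + 100 + 100 + 10 + 10 + 1 → MDCCCXXI (Roman numeral)
MDCCCXXI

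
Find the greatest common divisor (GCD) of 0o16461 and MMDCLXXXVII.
Convert 0o16461 (octal) → 1×4096 + 6×512 + 4×64 + 6×8 + 1 = 7473 (decimal)
Convert MMDCLXXXVII (Roman numeral) → 1000 + 1000 + 500 + 100 + 50 + 10 + 10 + 10 + 5 + 1 + 1 = 2687 (decimal)
Compute gcd(7473, 2687) = 1
1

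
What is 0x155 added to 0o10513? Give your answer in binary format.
Convert 0x155 (hexadecimal) → 1×256 + 5×16 + 5 = 341 (decimal)
Convert 0o10513 (octal) → 1×4096 + 5×64 + 1×8 + 3 = 4427 (decimal)
Compute 341 + 4427 = 4768
Convert 4768 (decimal) → 4768 = 4096 + 512 + 128 + 32 → 0b1001010100000 (binary)
0b1001010100000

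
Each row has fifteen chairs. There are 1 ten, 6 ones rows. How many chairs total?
Convert fifteen (English words) → 15 (decimal)
Convert 1 ten, 6 ones (place-value notation) → 1×10 + 6 = 16 (decimal)
Compute 15 × 16 = 240
240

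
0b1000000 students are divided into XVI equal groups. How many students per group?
Convert 0b1000000 (binary) → 64 (decimal)
Convert XVI (Roman numeral) → 10 + 5 + 1 = 16 (decimal)
Compute 64 ÷ 16 = 4
4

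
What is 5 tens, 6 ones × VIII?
Convert 5 tens, 6 ones (place-value notation) → 5×10 + 6 = 56 (decimal)
Convert VIII (Roman numeral) → 5 + 1 + 1 + 1 = 8 (decimal)
Compute 56 × 8 = 448
448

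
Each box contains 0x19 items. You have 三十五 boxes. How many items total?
Convert 0x19 (hexadecimal) → 1×16 + 9 = 25 (decimal)
Convert 三十五 (Chinese numeral) → 3×10 + 5 = 35 (decimal)
Compute 25 × 35 = 875
875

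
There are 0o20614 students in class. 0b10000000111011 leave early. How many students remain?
Convert 0o20614 (octal) → 2×4096 + 6×64 + 1×8 + 4 = 8588 (decimal)
Convert 0b10000000111011 (binary) → 8192 + 32 + 16 + 8 + 2 + 1 = 8251 (decimal)
Compute 8588 - 8251 = 337
337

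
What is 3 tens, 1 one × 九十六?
Convert 3 tens, 1 one (place-value notation) → 3×10 + 1 = 31 (decimal)
Convert 九十六 (Chinese numeral) → 9×10 + 6 = 96 (decimal)
Compute 31 × 96 = 2976
2976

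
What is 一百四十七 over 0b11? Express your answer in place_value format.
Convert 一百四十七 (Chinese numeral) → 1×100 + 4×10 + 7 = 147 (decimal)
Convert 0b11 (binary) → 2 + 1 = 3 (decimal)
Compute 147 ÷ 3 = 49
Convert 49 (decimal) → 49 = 4×10 + 9 → 4 tens, 9 ones (place-value notation)
4 tens, 9 ones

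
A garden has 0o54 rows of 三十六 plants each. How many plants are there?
Convert 三十六 (Chinese numeral) → 3×10 + 6 = 36 (decimal)
Convert 0o54 (octal) → 5×8 + 4 = 44 (decimal)
Compute 36 × 44 = 1584
1584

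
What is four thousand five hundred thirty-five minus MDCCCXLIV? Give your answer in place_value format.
Convert four thousand five hundred thirty-five (English words) → 4×1000 + 5×100 + 35 = 4535 (decimal)
Convert MDCCCXLIV (Roman numeral) → 1000 + 500 + 100 + 100 + 100 + 40 + 4 = 1844 (decimal)
Compute 4535 - 1844 = 2691
Convert 2691 (decimal) → 2691 = 2×1000 + 6×100 + 9×10 + 1 → 2 thousands, 6 hundreds, 9 tens, 1 one (place-value notation)
2 thousands, 6 hundreds, 9 tens, 1 one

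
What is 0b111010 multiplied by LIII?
Convert 0b111010 (binary) → 32 + 16 + 8 + 2 = 58 (decimal)
Convert LIII (Roman numeral) → 50 + 1 + 1 + 1 = 53 (decimal)
Compute 58 × 53 = 3074
3074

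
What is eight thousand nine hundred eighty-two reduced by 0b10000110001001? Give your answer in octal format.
Convert eight thousand nine hundred eighty-two (English words) → 8×1000 + 9×100 + 82 = 8982 (decimal)
Convert 0b10000110001001 (binary) → 8192 + 256 + 128 + 8 + 1 = 8585 (decimal)
Compute 8982 - 8585 = 397
Convert 397 (decimal) → 397 = 6×64 + 1×8 + 5 → 0o615 (octal)
0o615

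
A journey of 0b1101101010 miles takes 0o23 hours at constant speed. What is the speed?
Convert 0b1101101010 (binary) → 512 + 256 + 64 + 32 + 8 + 2 = 874 (decimal)
Convert 0o23 (octal) → 2×8 + 3 = 19 (decimal)
Compute 874 ÷ 19 = 46
46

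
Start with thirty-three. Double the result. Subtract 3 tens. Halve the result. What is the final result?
Convert thirty-three (English words) → 33 (decimal)
Start: 33
33 × 2 = 66
Convert 3 tens (place-value notation) → 3×10 = 30 (decimal)
66 - 30 = 36
36 ÷ 2 = 18
18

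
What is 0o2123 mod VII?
Convert 0o2123 (octal) → 2×512 + 1×64 + 2×8 + 3 = 1107 (decimal)
Convert VII (Roman numeral) → 5 + 1 + 1 = 7 (decimal)
Compute 1107 mod 7 = 1
1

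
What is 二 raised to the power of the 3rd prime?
Convert 二 (Chinese numeral) → 2 (decimal)
Convert the 3rd prime (prime index) → 5 (decimal)
Compute 2 ^ 5 = 32
32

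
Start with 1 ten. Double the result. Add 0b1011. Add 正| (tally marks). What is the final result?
Convert 1 ten (place-value notation) → 1×10 = 10 (decimal)
Start: 10
10 × 2 = 20
Convert 0b1011 (binary) → 8 + 2 + 1 = 11 (decimal)
20 + 11 = 31
Convert 正| (tally marks) → 5 + 1 = 6 (decimal)
31 + 6 = 37
37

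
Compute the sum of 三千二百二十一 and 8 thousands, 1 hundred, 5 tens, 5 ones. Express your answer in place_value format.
Convert 三千二百二十一 (Chinese numeral) → 3×1000 + 2×100 + 2×10 + 1 = 3221 (decimal)
Convert 8 thousands, 1 hundred, 5 tens, 5 ones (place-value notation) → 8×1000 + 1×100 + 5×10 + 5 = 8155 (decimal)
Compute 3221 + 8155 = 11376
Convert 11376 (decimal) → 11376 = 11×1000 + 3×100 + 7×10 + 6 → 11 thousands, 3 hundreds, 7 tens, 6 ones (place-value notation)
11 thousands, 3 hundreds, 7 tens, 6 ones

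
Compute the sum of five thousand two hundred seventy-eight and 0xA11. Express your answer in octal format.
Convert five thousand two hundred seventy-eight (English words) → 5×1000 + 2×100 + 78 = 5278 (decimal)
Convert 0xA11 (hexadecimal) → 10×256 + 1×16 + 1 = 2577 (decimal)
Compute 5278 + 2577 = 7855
Convert 7855 (decimal) → 7855 = 1×4096 + 7×512 + 2×64 + 5×8 + 7 → 0o17257 (octal)
0o17257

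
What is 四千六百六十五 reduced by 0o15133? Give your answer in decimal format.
Convert 四千六百六十五 (Chinese numeral) → 4×1000 + 6×100 + 6×10 + 5 = 4665 (decimal)
Convert 0o15133 (octal) → 1×4096 + 5×512 + 1×64 + 3×8 + 3 = 6747 (decimal)
Compute 4665 - 6747 = -2082
-2082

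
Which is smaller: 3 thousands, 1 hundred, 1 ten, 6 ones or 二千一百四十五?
Convert 3 thousands, 1 hundred, 1 ten, 6 ones (place-value notation) → 3×1000 + 1×100 + 1×10 + 6 = 3116 (decimal)
Convert 二千一百四十五 (Chinese numeral) → 2×1000 + 1×100 + 4×10 + 5 = 2145 (decimal)
Compare 3116 vs 2145: smaller = 2145
2145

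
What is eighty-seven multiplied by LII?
Convert eighty-seven (English words) → 87 (decimal)
Convert LII (Roman numeral) → 50 + 1 + 1 = 52 (decimal)
Compute 87 × 52 = 4524
4524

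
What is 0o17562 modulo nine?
Convert 0o17562 (octal) → 1×4096 + 7×512 + 5×64 + 6×8 + 2 = 8050 (decimal)
Convert nine (English words) → 9 (decimal)
Compute 8050 mod 9 = 4
4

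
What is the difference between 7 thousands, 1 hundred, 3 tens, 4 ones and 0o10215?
Convert 7 thousands, 1 hundred, 3 tens, 4 ones (place-value notation) → 7×1000 + 1×100 + 3×10 + 4 = 7134 (decimal)
Convert 0o10215 (octal) → 1×4096 + 2×64 + 1×8 + 5 = 4237 (decimal)
Difference: |7134 - 4237| = 2897
2897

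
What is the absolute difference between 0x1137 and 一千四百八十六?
Convert 0x1137 (hexadecimal) → 1×4096 + 1×256 + 3×16 + 7 = 4407 (decimal)
Convert 一千四百八十六 (Chinese numeral) → 1×1000 + 4×100 + 8×10 + 6 = 1486 (decimal)
Compute |4407 - 1486| = 2921
2921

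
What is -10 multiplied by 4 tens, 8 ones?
Convert 4 tens, 8 ones (place-value notation) → 4×10 + 8 = 48 (decimal)
Compute -10 × 48 = -480
-480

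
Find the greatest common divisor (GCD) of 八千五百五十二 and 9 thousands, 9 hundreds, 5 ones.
Convert 八千五百五十二 (Chinese numeral) → 8×1000 + 5×100 + 5×10 + 2 = 8552 (decimal)
Convert 9 thousands, 9 hundreds, 5 ones (place-value notation) → 9×1000 + 9×100 + 5 = 9905 (decimal)
Compute gcd(8552, 9905) = 1
1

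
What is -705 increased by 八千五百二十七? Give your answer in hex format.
Convert 八千五百二十七 (Chinese numeral) → 8×1000 + 5×100 + 2×10 + 7 = 8527 (decimal)
Compute -705 + 8527 = 7822
Convert 7822 (decimal) → 7822 = 1×4096 + 14×256 + 8×16 + 14 → 0x1E8E (hexadecimal)
0x1E8E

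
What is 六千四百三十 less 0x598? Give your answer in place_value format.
Convert 六千四百三十 (Chinese numeral) → 6×1000 + 4×100 + 3×10 = 6430 (decimal)
Convert 0x598 (hexadecimal) → 5×256 + 9×16 + 8 = 1432 (decimal)
Compute 6430 - 1432 = 4998
Convert 4998 (decimal) → 4998 = 4×1000 + 9×100 + 9×10 + 8 → 4 thousands, 9 hundreds, 9 tens, 8 ones (place-value notation)
4 thousands, 9 hundreds, 9 tens, 8 ones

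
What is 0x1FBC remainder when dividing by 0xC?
Convert 0x1FBC (hexadecimal) → 1×4096 + 15×256 + 11×16 + 12 = 8124 (decimal)
Convert 0xC (hexadecimal) → 12 (decimal)
Compute 8124 mod 12 = 0
0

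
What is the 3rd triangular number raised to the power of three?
Convert the 3rd triangular number (triangular index) → 3×4/2 = 6 (decimal)
Convert three (English words) → 3 (decimal)
Compute 6 ^ 3 = 216
216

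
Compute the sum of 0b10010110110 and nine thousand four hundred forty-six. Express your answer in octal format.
Convert 0b10010110110 (binary) → 1024 + 128 + 32 + 16 + 4 + 2 = 1206 (decimal)
Convert nine thousand four hundred forty-six (English words) → 9×1000 + 4×100 + 46 = 9446 (decimal)
Compute 1206 + 9446 = 10652
Convert 10652 (decimal) → 10652 = 2×4096 + 4×512 + 6×64 + 3×8 + 4 → 0o24634 (octal)
0o24634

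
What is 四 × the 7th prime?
Convert 四 (Chinese numeral) → 4 (decimal)
Convert the 7th prime (prime index) → 17 (decimal)
Compute 4 × 17 = 68
68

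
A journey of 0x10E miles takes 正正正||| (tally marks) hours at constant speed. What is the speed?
Convert 0x10E (hexadecimal) → 1×256 + 14 = 270 (decimal)
Convert 正正正||| (tally marks) → 5 + 5 + 5 + 3 = 18 (decimal)
Compute 270 ÷ 18 = 15
15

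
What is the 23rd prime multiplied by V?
Convert the 23rd prime (prime index) → 83 (decimal)
Convert V (Roman numeral) → 5 (decimal)
Compute 83 × 5 = 415
415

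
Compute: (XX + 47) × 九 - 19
Convert XX (Roman numeral) → 10 + 10 = 20 (decimal)
Convert 九 (Chinese numeral) → 9 (decimal)
Expression in decimal: (20 + 47) × 9 - 19
Parentheses first: 20 + 47 = 67
Multiply: 67 × 9 = 603
Subtract: 603 - 19 = 584
584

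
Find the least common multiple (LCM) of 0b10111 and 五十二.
Convert 0b10111 (binary) → 16 + 4 + 2 + 1 = 23 (decimal)
Convert 五十二 (Chinese numeral) → 5×10 + 2 = 52 (decimal)
Compute lcm(23, 52) = 1196
1196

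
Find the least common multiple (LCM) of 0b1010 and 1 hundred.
Convert 0b1010 (binary) → 8 + 2 = 10 (decimal)
Convert 1 hundred (place-value notation) → 1×100 = 100 (decimal)
Compute lcm(10, 100) = 100
100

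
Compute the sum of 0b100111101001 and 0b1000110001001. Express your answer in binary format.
Convert 0b100111101001 (binary) → 2048 + 256 + 128 + 64 + 32 + 8 + 1 = 2537 (decimal)
Convert 0b1000110001001 (binary) → 4096 + 256 + 128 + 8 + 1 = 4489 (decimal)
Compute 2537 + 4489 = 7026
Convert 7026 (decimal) → 7026 = 4096 + 2048 + 512 + 256 + 64 + 32 + 16 + 2 → 0b1101101110010 (binary)
0b1101101110010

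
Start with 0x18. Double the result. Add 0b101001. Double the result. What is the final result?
Convert 0x18 (hexadecimal) → 1×16 + 8 = 24 (decimal)
Start: 24
24 × 2 = 48
Convert 0b101001 (binary) → 32 + 8 + 1 = 41 (decimal)
48 + 41 = 89
89 × 2 = 178
178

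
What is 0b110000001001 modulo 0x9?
Convert 0b110000001001 (binary) → 2048 + 1024 + 8 + 1 = 3081 (decimal)
Convert 0x9 (hexadecimal) → 9 (decimal)
Compute 3081 mod 9 = 3
3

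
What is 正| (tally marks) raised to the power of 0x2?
Convert 正| (tally marks) → 5 + 1 = 6 (decimal)
Convert 0x2 (hexadecimal) → 2 (decimal)
Compute 6 ^ 2 = 36
36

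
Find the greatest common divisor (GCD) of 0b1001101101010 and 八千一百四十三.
Convert 0b1001101101010 (binary) → 4096 + 512 + 256 + 64 + 32 + 8 + 2 = 4970 (decimal)
Convert 八千一百四十三 (Chinese numeral) → 8×1000 + 1×100 + 4×10 + 3 = 8143 (decimal)
Compute gcd(4970, 8143) = 1
1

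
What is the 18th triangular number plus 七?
The 18th triangular number = 18×19/2 = 171
Convert 七 (Chinese numeral) → 7 (decimal)
Compute 171 + 7 = 178
178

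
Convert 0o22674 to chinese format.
Convert 0o22674 (octal) → 2×4096 + 2×512 + 6×64 + 7×8 + 4 = 9660 (decimal)
Convert 9660 (decimal) → 9660 = 9×1000 + 6×100 + 6×10 → 九千六百六十 (Chinese numeral)
九千六百六十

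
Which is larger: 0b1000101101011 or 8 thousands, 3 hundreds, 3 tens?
Convert 0b1000101101011 (binary) → 4096 + 256 + 64 + 32 + 8 + 2 + 1 = 4459 (decimal)
Convert 8 thousands, 3 hundreds, 3 tens (place-value notation) → 8×1000 + 3×100 + 3×10 = 8330 (decimal)
Compare 4459 vs 8330: larger = 8330
8330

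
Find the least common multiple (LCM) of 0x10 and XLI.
Convert 0x10 (hexadecimal) → 1×16 = 16 (decimal)
Convert XLI (Roman numeral) → 40 + 1 = 41 (decimal)
Compute lcm(16, 41) = 656
656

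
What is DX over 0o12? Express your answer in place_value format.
Convert DX (Roman numeral) → 500 + 10 = 510 (decimal)
Convert 0o12 (octal) → 1×8 + 2 = 10 (decimal)
Compute 510 ÷ 10 = 51
Convert 51 (decimal) → 51 = 5×10 + 1 → 5 tens, 1 one (place-value notation)
5 tens, 1 one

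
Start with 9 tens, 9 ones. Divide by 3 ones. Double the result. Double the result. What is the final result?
Convert 9 tens, 9 ones (place-value notation) → 9×10 + 9 = 99 (decimal)
Start: 99
Convert 3 ones (place-value notation) → 3 (decimal)
99 ÷ 3 = 33
33 × 2 = 66
66 × 2 = 132
132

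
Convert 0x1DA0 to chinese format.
Convert 0x1DA0 (hexadecimal) → 1×4096 + 13×256 + 10×16 = 7584 (decimal)
Convert 7584 (decimal) → 7584 = 7×1000 + 5×100 + 8×10 + 4 → 七千五百八十四 (Chinese numeral)
七千五百八十四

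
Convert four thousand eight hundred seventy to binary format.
Convert four thousand eight hundred seventy (English words) → 4×1000 + 8×100 + 70 = 4870 (decimal)
Convert 4870 (decimal) → 4870 = 4096 + 512 + 256 + 4 + 2 → 0b1001100000110 (binary)
0b1001100000110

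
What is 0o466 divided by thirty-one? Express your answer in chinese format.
Convert 0o466 (octal) → 4×64 + 6×8 + 6 = 310 (decimal)
Convert thirty-one (English words) → 31 (decimal)
Compute 310 ÷ 31 = 10
Convert 10 (decimal) → 10 = 1×10 → 十 (Chinese numeral)
十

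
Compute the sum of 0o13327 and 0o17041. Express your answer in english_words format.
Convert 0o13327 (octal) → 1×4096 + 3×512 + 3×64 + 2×8 + 7 = 5847 (decimal)
Convert 0o17041 (octal) → 1×4096 + 7×512 + 4×8 + 1 = 7713 (decimal)
Compute 5847 + 7713 = 13560
Convert 13560 (decimal) → 13560 = 13×1000 + 5×100 + 60 → thirteen thousand five hundred sixty (English words)
thirteen thousand five hundred sixty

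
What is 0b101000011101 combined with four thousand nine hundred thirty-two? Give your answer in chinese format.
Convert 0b101000011101 (binary) → 2048 + 512 + 16 + 8 + 4 + 1 = 2589 (decimal)
Convert four thousand nine hundred thirty-two (English words) → 4×1000 + 9×100 + 32 = 4932 (decimal)
Compute 2589 + 4932 = 7521
Convert 7521 (decimal) → 7521 = 7×1000 + 5×100 + 2×10 + 1 → 七千五百二十一 (Chinese numeral)
七千五百二十一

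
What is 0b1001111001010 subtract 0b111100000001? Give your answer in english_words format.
Convert 0b1001111001010 (binary) → 4096 + 512 + 256 + 128 + 64 + 8 + 2 = 5066 (decimal)
Convert 0b111100000001 (binary) → 2048 + 1024 + 512 + 256 + 1 = 3841 (decimal)
Compute 5066 - 3841 = 1225
Convert 1225 (decimal) → 1225 = 1×1000 + 2×100 + 25 → one thousand two hundred twenty-five (English words)
one thousand two hundred twenty-five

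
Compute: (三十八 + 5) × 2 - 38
Convert 三十八 (Chinese numeral) → 3×10 + 8 = 38 (decimal)
Expression in decimal: (38 + 5) × 2 - 38
Parentheses first: 38 + 5 = 43
Multiply: 43 × 2 = 86
Subtract: 86 - 38 = 48
48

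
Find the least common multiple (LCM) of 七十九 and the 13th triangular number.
Convert 七十九 (Chinese numeral) → 7×10 + 9 = 79 (decimal)
Convert the 13th triangular number (triangular index) → 13×14/2 = 91 (decimal)
Compute lcm(79, 91) = 7189
7189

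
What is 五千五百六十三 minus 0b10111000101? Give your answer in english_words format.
Convert 五千五百六十三 (Chinese numeral) → 5×1000 + 5×100 + 6×10 + 3 = 5563 (decimal)
Convert 0b10111000101 (binary) → 1024 + 256 + 128 + 64 + 4 + 1 = 1477 (decimal)
Compute 5563 - 1477 = 4086
Convert 4086 (decimal) → 4086 = 4×1000 + 86 → four thousand eighty-six (English words)
four thousand eighty-six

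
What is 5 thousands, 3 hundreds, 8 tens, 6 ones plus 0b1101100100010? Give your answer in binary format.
Convert 5 thousands, 3 hundreds, 8 tens, 6 ones (place-value notation) → 5×1000 + 3×100 + 8×10 + 6 = 5386 (decimal)
Convert 0b1101100100010 (binary) → 4096 + 2048 + 512 + 256 + 32 + 2 = 6946 (decimal)
Compute 5386 + 6946 = 12332
Convert 12332 (decimal) → 12332 = 8192 + 4096 + 32 + 8 + 4 → 0b11000000101100 (binary)
0b11000000101100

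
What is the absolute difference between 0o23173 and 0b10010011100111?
Convert 0o23173 (octal) → 2×4096 + 3×512 + 1×64 + 7×8 + 3 = 9851 (decimal)
Convert 0b10010011100111 (binary) → 8192 + 1024 + 128 + 64 + 32 + 4 + 2 + 1 = 9447 (decimal)
Compute |9851 - 9447| = 404
404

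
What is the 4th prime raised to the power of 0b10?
Convert the 4th prime (prime index) → 7 (decimal)
Convert 0b10 (binary) → 2 (decimal)
Compute 7 ^ 2 = 49
49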